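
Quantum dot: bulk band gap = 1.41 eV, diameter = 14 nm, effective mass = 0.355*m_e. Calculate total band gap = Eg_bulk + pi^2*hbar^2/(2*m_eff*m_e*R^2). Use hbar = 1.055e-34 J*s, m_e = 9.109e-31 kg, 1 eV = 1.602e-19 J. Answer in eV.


Radius R = 14/2 nm = 7e-09 m
Confinement energy dE = pi^2 * hbar^2 / (2 * m_eff * m_e * R^2)
dE = pi^2 * (1.055e-34)^2 / (2 * 0.355 * 9.109e-31 * (7e-09)^2) J, divided by 1.602e-19 J/eV
dE = 0.0216 eV
Total band gap = E_g(bulk) + dE = 1.41 + 0.0216 = 1.4316 eV

1.4316


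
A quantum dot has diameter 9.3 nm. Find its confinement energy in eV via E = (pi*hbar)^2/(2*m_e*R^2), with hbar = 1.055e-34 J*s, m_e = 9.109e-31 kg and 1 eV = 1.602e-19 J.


Radius R = 9.3/2 = 4.65 nm = 4.65e-09 m
E = (pi * 1.055e-34)^2 / (2 * 9.109e-31 * (4.65e-09)^2)
E(J) = 2.78868e-21
E = E(J) / 1.602e-19 = 0.0174 eV

0.0174


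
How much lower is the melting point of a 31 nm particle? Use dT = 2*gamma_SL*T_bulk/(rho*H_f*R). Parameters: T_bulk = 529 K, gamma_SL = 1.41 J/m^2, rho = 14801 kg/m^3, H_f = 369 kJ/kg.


Radius R = 31/2 = 15.5 nm = 1.55e-08 m
Convert H_f = 369 kJ/kg = 369000 J/kg
dT = 2 * gamma_SL * T_bulk / (rho * H_f * R)
dT = 2 * 1.41 * 529 / (14801 * 369000 * 1.55e-08)
dT = 17.6 K

17.6


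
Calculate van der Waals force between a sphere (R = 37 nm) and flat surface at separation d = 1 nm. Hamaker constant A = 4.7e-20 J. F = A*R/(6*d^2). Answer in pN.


Convert to SI: R = 37 nm = 3.7e-08 m, d = 1 nm = 1e-09 m
F = A * R / (6 * d^2)
F = 4.7e-20 * 3.7e-08 / (6 * (1e-09)^2)
F = 2.89833e-10 N = 289.833 pN

289.833


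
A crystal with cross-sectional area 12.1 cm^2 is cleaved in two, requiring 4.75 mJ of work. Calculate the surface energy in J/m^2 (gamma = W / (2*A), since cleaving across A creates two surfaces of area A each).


Convert: A = 12.1 cm^2 = 0.00121 m^2, W = 4.75 mJ = 0.00475 J
Cleaving exposes two faces of area A, so total new surface = 2*A and gamma = W / (2*A)
gamma = 0.00475 / (2 * 0.00121)
gamma = 1.963 J/m^2

1.963


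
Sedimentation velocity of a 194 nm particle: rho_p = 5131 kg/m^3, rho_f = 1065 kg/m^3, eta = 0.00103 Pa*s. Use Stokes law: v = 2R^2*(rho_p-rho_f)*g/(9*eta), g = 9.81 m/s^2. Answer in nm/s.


Radius R = 194/2 nm = 9.7e-08 m
Density difference = 5131 - 1065 = 4066 kg/m^3
v = 2 * R^2 * (rho_p - rho_f) * g / (9 * eta)
v = 2 * (9.7e-08)^2 * 4066 * 9.81 / (9 * 0.00103)
v = 8.09711e-08 m/s = 80.9711 nm/s

80.9711


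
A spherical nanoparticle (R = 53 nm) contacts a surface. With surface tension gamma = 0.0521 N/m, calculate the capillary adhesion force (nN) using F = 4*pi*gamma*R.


Convert radius: R = 53 nm = 5.3e-08 m
F = 4 * pi * gamma * R
F = 4 * pi * 0.0521 * 5.3e-08
F = 3.46995e-08 N = 34.6995 nN

34.6995


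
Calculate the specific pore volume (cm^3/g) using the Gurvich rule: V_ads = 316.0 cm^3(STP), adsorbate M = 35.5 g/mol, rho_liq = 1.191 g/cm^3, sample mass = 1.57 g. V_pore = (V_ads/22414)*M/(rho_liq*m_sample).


Moles adsorbed n = V_ads / 22414 = 316.0 / 22414 = 1.409833e-02 mol
Liquid volume V_liq = n * M / rho_liq = 1.409833e-02 * 35.5 / 1.191 = 0.42023 cm^3
Specific pore volume V_pore = V_liq / m_sample = 0.42023 / 1.57
V_pore = 0.2677 cm^3/g

0.2677


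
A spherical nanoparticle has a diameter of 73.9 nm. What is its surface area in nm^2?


Radius r = 73.9/2 = 36.95 nm
Surface area SA = 4 * pi * r^2
SA = 4 * pi * (36.95)^2
SA = 17156.9 nm^2

17156.9


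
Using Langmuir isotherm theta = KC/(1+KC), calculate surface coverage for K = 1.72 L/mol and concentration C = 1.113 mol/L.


Langmuir isotherm: theta = K*C / (1 + K*C)
K*C = 1.72 * 1.113 = 1.91436
theta = 1.91436 / (1 + 1.91436) = 1.91436 / 2.91436
theta = 0.6569

0.6569


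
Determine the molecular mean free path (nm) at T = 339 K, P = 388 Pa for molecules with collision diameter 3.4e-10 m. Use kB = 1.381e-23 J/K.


Mean free path: lambda = kB*T / (sqrt(2) * pi * d^2 * P)
lambda = 1.381e-23 * 339 / (sqrt(2) * pi * (3.4e-10)^2 * 388)
lambda = 2.3493e-05 m
lambda = 23493.03 nm

23493.03


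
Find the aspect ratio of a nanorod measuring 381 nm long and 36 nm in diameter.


Aspect ratio AR = length / diameter
AR = 381 / 36
AR = 10.58

10.58


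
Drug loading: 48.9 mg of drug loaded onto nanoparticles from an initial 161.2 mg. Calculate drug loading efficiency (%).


Drug loading efficiency = (drug loaded / drug initial) * 100
DLE = 48.9 / 161.2 * 100
DLE = 0.3033 * 100
DLE = 30.33%

30.33


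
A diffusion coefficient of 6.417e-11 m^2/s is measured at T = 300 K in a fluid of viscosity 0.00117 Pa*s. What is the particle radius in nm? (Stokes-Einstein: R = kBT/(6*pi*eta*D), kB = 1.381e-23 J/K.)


Stokes-Einstein: R = kB*T / (6*pi*eta*D)
R = 1.381e-23 * 300 / (6 * pi * 0.00117 * 6.417e-11)
R = 2.92749e-09 m = 2.93 nm

2.93


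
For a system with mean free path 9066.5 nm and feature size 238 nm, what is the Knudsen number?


Knudsen number Kn = lambda / L
Kn = 9066.5 / 238
Kn = 38.0945

38.0945


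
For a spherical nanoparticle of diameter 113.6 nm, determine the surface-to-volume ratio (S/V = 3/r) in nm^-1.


Radius r = 113.6/2 = 56.8 nm
S/V = 3 / r = 3 / 56.8
S/V = 0.0528 nm^-1

0.0528


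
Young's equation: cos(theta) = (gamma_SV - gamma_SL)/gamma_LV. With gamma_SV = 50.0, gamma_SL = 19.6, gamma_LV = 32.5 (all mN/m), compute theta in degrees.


cos(theta) = (gamma_SV - gamma_SL) / gamma_LV
cos(theta) = (50.0 - 19.6) / 32.5
cos(theta) = 0.935385
theta = arccos(0.935385) = 20.71 degrees

20.71


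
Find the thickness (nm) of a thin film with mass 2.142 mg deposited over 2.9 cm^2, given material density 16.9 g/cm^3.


Convert: m = 2.142 mg = 2.1420e-06 kg, A = 2.9 cm^2 = 2.9000e-04 m^2, rho = 16.9 g/cm^3 = 16900 kg/m^3
t = m / (A * rho)
t = 2.1420e-06 / (2.9000e-04 * 16900)
t = 4.3705e-07 m = 437.1 nm

437.1


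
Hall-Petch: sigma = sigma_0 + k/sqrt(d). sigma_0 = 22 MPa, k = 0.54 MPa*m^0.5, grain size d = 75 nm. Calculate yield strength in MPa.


d = 75 nm = 7.5e-08 m
sqrt(d) = 0.0002738613
Hall-Petch contribution = k / sqrt(d) = 0.54 / 0.0002738613 = 1971.8 MPa
sigma = sigma_0 + k/sqrt(d) = 22 + 1971.8 = 1993.8 MPa

1993.8


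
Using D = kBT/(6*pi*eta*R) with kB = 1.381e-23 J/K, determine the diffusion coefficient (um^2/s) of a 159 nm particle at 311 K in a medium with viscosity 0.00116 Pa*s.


Radius R = 159/2 = 79.5 nm = 7.95e-08 m
D = kB*T / (6*pi*eta*R)
D = 1.381e-23 * 311 / (6 * pi * 0.00116 * 7.95e-08)
D = 2.47074e-12 m^2/s = 2.471 um^2/s

2.471


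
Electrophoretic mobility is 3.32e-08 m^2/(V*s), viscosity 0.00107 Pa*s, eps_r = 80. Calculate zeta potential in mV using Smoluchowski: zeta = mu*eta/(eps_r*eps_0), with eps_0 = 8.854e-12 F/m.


Smoluchowski equation: zeta = mu * eta / (eps_r * eps_0)
zeta = 3.32e-08 * 0.00107 / (80 * 8.854e-12)
zeta = 0.050152 V = 50.15 mV

50.15


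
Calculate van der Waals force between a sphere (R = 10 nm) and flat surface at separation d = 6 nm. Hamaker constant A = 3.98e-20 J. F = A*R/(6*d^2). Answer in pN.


Convert to SI: R = 10 nm = 1e-08 m, d = 6 nm = 6e-09 m
F = A * R / (6 * d^2)
F = 3.98e-20 * 1e-08 / (6 * (6e-09)^2)
F = 1.84259e-12 N = 1.843 pN

1.843


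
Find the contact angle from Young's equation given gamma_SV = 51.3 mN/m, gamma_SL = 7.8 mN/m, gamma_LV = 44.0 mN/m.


cos(theta) = (gamma_SV - gamma_SL) / gamma_LV
cos(theta) = (51.3 - 7.8) / 44.0
cos(theta) = 0.988636
theta = arccos(0.988636) = 8.65 degrees

8.65


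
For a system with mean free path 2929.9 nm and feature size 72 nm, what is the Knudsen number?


Knudsen number Kn = lambda / L
Kn = 2929.9 / 72
Kn = 40.6931

40.6931


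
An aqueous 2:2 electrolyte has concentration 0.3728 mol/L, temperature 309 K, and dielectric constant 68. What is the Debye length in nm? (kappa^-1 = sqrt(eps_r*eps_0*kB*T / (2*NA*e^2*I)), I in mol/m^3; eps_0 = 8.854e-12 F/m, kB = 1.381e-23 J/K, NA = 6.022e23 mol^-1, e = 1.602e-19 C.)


Ionic strength I = 0.3728 * 2^2 * 1000 = 1491.2 mol/m^3
kappa^-1 = sqrt(68 * 8.854e-12 * 1.381e-23 * 309 / (2 * 6.022e23 * (1.602e-19)^2 * 1491.2))
kappa^-1 = 0.236 nm

0.236


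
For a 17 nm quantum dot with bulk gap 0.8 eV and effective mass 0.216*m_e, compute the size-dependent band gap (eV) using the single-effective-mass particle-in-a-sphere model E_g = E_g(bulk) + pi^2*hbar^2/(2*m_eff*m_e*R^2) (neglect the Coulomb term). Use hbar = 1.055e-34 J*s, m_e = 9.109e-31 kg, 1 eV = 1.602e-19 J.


Radius R = 17/2 nm = 8.5e-09 m
Confinement energy dE = pi^2 * hbar^2 / (2 * m_eff * m_e * R^2)
dE = pi^2 * (1.055e-34)^2 / (2 * 0.216 * 9.109e-31 * (8.5e-09)^2) J, divided by 1.602e-19 J/eV
dE = 0.0241 eV
Total band gap = E_g(bulk) + dE = 0.8 + 0.0241 = 0.8241 eV

0.8241


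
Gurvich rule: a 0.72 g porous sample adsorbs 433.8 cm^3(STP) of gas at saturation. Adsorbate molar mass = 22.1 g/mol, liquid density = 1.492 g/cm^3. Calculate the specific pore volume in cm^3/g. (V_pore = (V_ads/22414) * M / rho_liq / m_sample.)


Moles adsorbed n = V_ads / 22414 = 433.8 / 22414 = 1.935398e-02 mol
Liquid volume V_liq = n * M / rho_liq = 1.935398e-02 * 22.1 / 1.492 = 0.28668 cm^3
Specific pore volume V_pore = V_liq / m_sample = 0.28668 / 0.72
V_pore = 0.3982 cm^3/g

0.3982


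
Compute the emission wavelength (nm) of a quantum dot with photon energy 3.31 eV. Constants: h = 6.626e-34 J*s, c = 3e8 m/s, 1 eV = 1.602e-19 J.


Convert energy: E = 3.31 eV = 3.31 * 1.602e-19 = 5.30262e-19 J
lambda = h*c / E = 6.626e-34 * 3e8 / 5.30262e-19
lambda = 3.74871e-07 m = 374.9 nm

374.9


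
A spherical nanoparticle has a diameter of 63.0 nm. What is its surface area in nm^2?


Radius r = 63.0/2 = 31.5 nm
Surface area SA = 4 * pi * r^2
SA = 4 * pi * (31.5)^2
SA = 12468.98 nm^2

12468.98


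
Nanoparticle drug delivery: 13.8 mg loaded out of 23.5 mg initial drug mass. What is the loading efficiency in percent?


Drug loading efficiency = (drug loaded / drug initial) * 100
DLE = 13.8 / 23.5 * 100
DLE = 0.5872 * 100
DLE = 58.72%

58.72


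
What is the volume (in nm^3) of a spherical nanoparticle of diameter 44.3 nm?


Radius r = 44.3/2 = 22.15 nm
Volume V = (4/3) * pi * r^3
V = (4/3) * pi * (22.15)^3
V = 45520.79 nm^3

45520.79


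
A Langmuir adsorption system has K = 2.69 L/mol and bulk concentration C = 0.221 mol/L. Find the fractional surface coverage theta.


Langmuir isotherm: theta = K*C / (1 + K*C)
K*C = 2.69 * 0.221 = 0.59449
theta = 0.59449 / (1 + 0.59449) = 0.59449 / 1.59449
theta = 0.3728

0.3728


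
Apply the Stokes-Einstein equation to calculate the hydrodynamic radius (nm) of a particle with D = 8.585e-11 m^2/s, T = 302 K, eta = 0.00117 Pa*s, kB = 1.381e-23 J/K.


Stokes-Einstein: R = kB*T / (6*pi*eta*D)
R = 1.381e-23 * 302 / (6 * pi * 0.00117 * 8.585e-11)
R = 2.20279e-09 m = 2.2 nm

2.2


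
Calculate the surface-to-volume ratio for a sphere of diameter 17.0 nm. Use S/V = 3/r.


Radius r = 17.0/2 = 8.5 nm
S/V = 3 / r = 3 / 8.5
S/V = 0.3529 nm^-1

0.3529


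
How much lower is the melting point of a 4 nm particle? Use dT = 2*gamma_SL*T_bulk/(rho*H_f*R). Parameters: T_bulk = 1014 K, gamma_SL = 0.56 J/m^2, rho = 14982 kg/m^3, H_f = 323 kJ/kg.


Radius R = 4/2 = 2 nm = 2e-09 m
Convert H_f = 323 kJ/kg = 323000 J/kg
dT = 2 * gamma_SL * T_bulk / (rho * H_f * R)
dT = 2 * 0.56 * 1014 / (14982 * 323000 * 2e-09)
dT = 117.3 K

117.3


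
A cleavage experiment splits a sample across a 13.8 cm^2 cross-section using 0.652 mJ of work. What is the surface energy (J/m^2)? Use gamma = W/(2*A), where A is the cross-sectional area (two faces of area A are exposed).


Convert: A = 13.8 cm^2 = 0.00138 m^2, W = 0.652 mJ = 0.000652 J
Cleaving exposes two faces of area A, so total new surface = 2*A and gamma = W / (2*A)
gamma = 0.000652 / (2 * 0.00138)
gamma = 0.236 J/m^2

0.236


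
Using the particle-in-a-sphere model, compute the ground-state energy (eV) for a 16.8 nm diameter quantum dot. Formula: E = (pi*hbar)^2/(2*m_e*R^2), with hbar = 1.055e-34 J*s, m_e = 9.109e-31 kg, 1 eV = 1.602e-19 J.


Radius R = 16.8/2 = 8.4 nm = 8.4e-09 m
E = (pi * 1.055e-34)^2 / (2 * 9.109e-31 * (8.4e-09)^2)
E(J) = 8.54566e-22
E = E(J) / 1.602e-19 = 0.0053 eV

0.0053


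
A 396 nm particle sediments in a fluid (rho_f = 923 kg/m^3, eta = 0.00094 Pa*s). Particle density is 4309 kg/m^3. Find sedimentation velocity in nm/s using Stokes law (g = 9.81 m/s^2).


Radius R = 396/2 nm = 1.98e-07 m
Density difference = 4309 - 923 = 3386 kg/m^3
v = 2 * R^2 * (rho_p - rho_f) * g / (9 * eta)
v = 2 * (1.98e-07)^2 * 3386 * 9.81 / (9 * 0.00094)
v = 3.07855e-07 m/s = 307.8548 nm/s

307.8548


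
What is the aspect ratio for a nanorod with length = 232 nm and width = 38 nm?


Aspect ratio AR = length / diameter
AR = 232 / 38
AR = 6.11

6.11


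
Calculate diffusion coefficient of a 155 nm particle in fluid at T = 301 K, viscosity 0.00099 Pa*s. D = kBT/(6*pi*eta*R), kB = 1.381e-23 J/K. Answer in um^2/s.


Radius R = 155/2 = 77.5 nm = 7.75e-08 m
D = kB*T / (6*pi*eta*R)
D = 1.381e-23 * 301 / (6 * pi * 0.00099 * 7.75e-08)
D = 2.87423e-12 m^2/s = 2.874 um^2/s

2.874


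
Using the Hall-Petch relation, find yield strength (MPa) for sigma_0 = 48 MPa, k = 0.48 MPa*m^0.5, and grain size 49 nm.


d = 49 nm = 4.9e-08 m
sqrt(d) = 0.0002213594
Hall-Petch contribution = k / sqrt(d) = 0.48 / 0.0002213594 = 2168.4 MPa
sigma = sigma_0 + k/sqrt(d) = 48 + 2168.4 = 2216.4 MPa

2216.4


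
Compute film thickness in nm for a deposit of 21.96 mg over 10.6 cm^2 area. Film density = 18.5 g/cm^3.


Convert: m = 21.96 mg = 2.1960e-05 kg, A = 10.6 cm^2 = 1.0600e-03 m^2, rho = 18.5 g/cm^3 = 18500 kg/m^3
t = m / (A * rho)
t = 2.1960e-05 / (1.0600e-03 * 18500)
t = 1.1198e-06 m = 1119.8 nm

1119.8


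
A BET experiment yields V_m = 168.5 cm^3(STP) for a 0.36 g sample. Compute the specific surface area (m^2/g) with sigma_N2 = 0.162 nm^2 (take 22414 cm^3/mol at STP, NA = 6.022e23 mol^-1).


Number of moles in monolayer = V_m / 22414 = 168.5 / 22414 = 0.00751762
Number of molecules = moles * NA = 0.00751762 * 6.022e23
SA = molecules * sigma / mass
SA = (168.5 / 22414) * 6.022e23 * 0.162e-18 / 0.36
SA = 2037.2 m^2/g

2037.2


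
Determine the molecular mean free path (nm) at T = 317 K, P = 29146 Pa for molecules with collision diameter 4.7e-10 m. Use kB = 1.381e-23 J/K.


Mean free path: lambda = kB*T / (sqrt(2) * pi * d^2 * P)
lambda = 1.381e-23 * 317 / (sqrt(2) * pi * (4.7e-10)^2 * 29146)
lambda = 1.53043e-07 m
lambda = 153.04 nm

153.04


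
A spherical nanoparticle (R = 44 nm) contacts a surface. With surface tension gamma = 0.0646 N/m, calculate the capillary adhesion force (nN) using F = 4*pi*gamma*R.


Convert radius: R = 44 nm = 4.4e-08 m
F = 4 * pi * gamma * R
F = 4 * pi * 0.0646 * 4.4e-08
F = 3.57187e-08 N = 35.7187 nN

35.7187


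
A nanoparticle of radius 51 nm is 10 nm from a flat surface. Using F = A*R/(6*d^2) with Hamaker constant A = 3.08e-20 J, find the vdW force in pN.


Convert to SI: R = 51 nm = 5.1e-08 m, d = 10 nm = 1e-08 m
F = A * R / (6 * d^2)
F = 3.08e-20 * 5.1e-08 / (6 * (1e-08)^2)
F = 2.618e-12 N = 2.618 pN

2.618


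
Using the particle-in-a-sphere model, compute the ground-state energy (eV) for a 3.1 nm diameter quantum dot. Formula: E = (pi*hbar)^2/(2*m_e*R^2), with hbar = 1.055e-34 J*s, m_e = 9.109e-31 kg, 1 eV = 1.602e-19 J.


Radius R = 3.1/2 = 1.55 nm = 1.55e-09 m
E = (pi * 1.055e-34)^2 / (2 * 9.109e-31 * (1.55e-09)^2)
E(J) = 2.50981e-20
E = E(J) / 1.602e-19 = 0.1567 eV

0.1567


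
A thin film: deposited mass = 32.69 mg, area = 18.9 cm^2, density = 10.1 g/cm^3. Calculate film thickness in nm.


Convert: m = 32.69 mg = 3.2690e-05 kg, A = 18.9 cm^2 = 1.8900e-03 m^2, rho = 10.1 g/cm^3 = 10100 kg/m^3
t = m / (A * rho)
t = 3.2690e-05 / (1.8900e-03 * 10100)
t = 1.7125e-06 m = 1712.5 nm

1712.5


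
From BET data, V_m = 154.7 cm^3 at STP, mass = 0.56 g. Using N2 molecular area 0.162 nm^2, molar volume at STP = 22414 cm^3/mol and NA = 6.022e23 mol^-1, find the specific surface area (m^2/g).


Number of moles in monolayer = V_m / 22414 = 154.7 / 22414 = 0.00690194
Number of molecules = moles * NA = 0.00690194 * 6.022e23
SA = molecules * sigma / mass
SA = (154.7 / 22414) * 6.022e23 * 0.162e-18 / 0.56
SA = 1202.4 m^2/g

1202.4


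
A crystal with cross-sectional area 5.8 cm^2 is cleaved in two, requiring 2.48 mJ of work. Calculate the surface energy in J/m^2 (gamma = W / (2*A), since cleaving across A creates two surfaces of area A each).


Convert: A = 5.8 cm^2 = 0.00058 m^2, W = 2.48 mJ = 0.00248 J
Cleaving exposes two faces of area A, so total new surface = 2*A and gamma = W / (2*A)
gamma = 0.00248 / (2 * 0.00058)
gamma = 2.138 J/m^2

2.138


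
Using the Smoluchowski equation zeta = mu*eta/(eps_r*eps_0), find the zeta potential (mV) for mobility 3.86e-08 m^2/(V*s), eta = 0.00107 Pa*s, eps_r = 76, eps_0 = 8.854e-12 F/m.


Smoluchowski equation: zeta = mu * eta / (eps_r * eps_0)
zeta = 3.86e-08 * 0.00107 / (76 * 8.854e-12)
zeta = 0.061379 V = 61.38 mV

61.38


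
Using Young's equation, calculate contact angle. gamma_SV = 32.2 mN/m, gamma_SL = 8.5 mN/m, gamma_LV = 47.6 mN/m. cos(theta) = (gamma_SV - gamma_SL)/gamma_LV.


cos(theta) = (gamma_SV - gamma_SL) / gamma_LV
cos(theta) = (32.2 - 8.5) / 47.6
cos(theta) = 0.497899
theta = arccos(0.497899) = 60.14 degrees

60.14


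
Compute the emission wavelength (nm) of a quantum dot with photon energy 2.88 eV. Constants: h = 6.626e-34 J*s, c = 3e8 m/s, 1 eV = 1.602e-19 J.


Convert energy: E = 2.88 eV = 2.88 * 1.602e-19 = 4.61376e-19 J
lambda = h*c / E = 6.626e-34 * 3e8 / 4.61376e-19
lambda = 4.30842e-07 m = 430.8 nm

430.8


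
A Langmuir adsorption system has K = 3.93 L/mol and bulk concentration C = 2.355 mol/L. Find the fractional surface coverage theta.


Langmuir isotherm: theta = K*C / (1 + K*C)
K*C = 3.93 * 2.355 = 9.25515
theta = 9.25515 / (1 + 9.25515) = 9.25515 / 10.25515
theta = 0.9025

0.9025


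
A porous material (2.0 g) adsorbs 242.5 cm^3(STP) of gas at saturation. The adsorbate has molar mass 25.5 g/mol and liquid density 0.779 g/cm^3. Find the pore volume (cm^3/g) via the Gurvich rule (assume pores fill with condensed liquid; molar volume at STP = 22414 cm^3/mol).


Moles adsorbed n = V_ads / 22414 = 242.5 / 22414 = 1.081913e-02 mol
Liquid volume V_liq = n * M / rho_liq = 1.081913e-02 * 25.5 / 0.779 = 0.35416 cm^3
Specific pore volume V_pore = V_liq / m_sample = 0.35416 / 2.0
V_pore = 0.1771 cm^3/g

0.1771


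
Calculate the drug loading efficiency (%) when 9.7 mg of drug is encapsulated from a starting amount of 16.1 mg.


Drug loading efficiency = (drug loaded / drug initial) * 100
DLE = 9.7 / 16.1 * 100
DLE = 0.6025 * 100
DLE = 60.25%

60.25


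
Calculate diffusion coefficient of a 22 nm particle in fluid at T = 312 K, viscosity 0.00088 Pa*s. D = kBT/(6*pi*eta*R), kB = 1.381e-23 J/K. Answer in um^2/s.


Radius R = 22/2 = 11 nm = 1.1e-08 m
D = kB*T / (6*pi*eta*R)
D = 1.381e-23 * 312 / (6 * pi * 0.00088 * 1.1e-08)
D = 2.36141e-11 m^2/s = 23.614 um^2/s

23.614


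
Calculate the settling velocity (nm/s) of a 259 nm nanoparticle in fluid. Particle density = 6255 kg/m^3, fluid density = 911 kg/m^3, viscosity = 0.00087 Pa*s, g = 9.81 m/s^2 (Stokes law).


Radius R = 259/2 nm = 1.295e-07 m
Density difference = 6255 - 911 = 5344 kg/m^3
v = 2 * R^2 * (rho_p - rho_f) * g / (9 * eta)
v = 2 * (1.295e-07)^2 * 5344 * 9.81 / (9 * 0.00087)
v = 2.24566e-07 m/s = 224.5656 nm/s

224.5656


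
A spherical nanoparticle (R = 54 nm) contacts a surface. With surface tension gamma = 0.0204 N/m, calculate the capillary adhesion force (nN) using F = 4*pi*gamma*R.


Convert radius: R = 54 nm = 5.4e-08 m
F = 4 * pi * gamma * R
F = 4 * pi * 0.0204 * 5.4e-08
F = 1.38431e-08 N = 13.8431 nN

13.8431


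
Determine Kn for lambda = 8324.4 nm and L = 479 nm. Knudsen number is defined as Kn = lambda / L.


Knudsen number Kn = lambda / L
Kn = 8324.4 / 479
Kn = 17.3787

17.3787


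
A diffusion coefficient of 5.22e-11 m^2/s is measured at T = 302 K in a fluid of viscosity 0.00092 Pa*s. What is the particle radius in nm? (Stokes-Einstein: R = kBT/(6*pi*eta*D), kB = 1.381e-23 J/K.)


Stokes-Einstein: R = kB*T / (6*pi*eta*D)
R = 1.381e-23 * 302 / (6 * pi * 0.00092 * 5.22e-11)
R = 4.60724e-09 m = 4.61 nm

4.61


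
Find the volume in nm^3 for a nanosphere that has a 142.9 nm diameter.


Radius r = 142.9/2 = 71.45 nm
Volume V = (4/3) * pi * r^3
V = (4/3) * pi * (71.45)^3
V = 1527901.33 nm^3

1527901.33


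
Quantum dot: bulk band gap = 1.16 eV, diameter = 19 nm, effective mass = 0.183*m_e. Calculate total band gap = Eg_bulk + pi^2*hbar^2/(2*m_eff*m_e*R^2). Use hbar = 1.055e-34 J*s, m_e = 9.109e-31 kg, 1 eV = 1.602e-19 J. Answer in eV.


Radius R = 19/2 nm = 9.5e-09 m
Confinement energy dE = pi^2 * hbar^2 / (2 * m_eff * m_e * R^2)
dE = pi^2 * (1.055e-34)^2 / (2 * 0.183 * 9.109e-31 * (9.5e-09)^2) J, divided by 1.602e-19 J/eV
dE = 0.0228 eV
Total band gap = E_g(bulk) + dE = 1.16 + 0.0228 = 1.1828 eV

1.1828


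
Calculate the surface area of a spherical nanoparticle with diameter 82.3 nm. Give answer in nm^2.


Radius r = 82.3/2 = 41.15 nm
Surface area SA = 4 * pi * r^2
SA = 4 * pi * (41.15)^2
SA = 21278.92 nm^2

21278.92


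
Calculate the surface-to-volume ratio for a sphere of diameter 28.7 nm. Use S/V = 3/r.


Radius r = 28.7/2 = 14.35 nm
S/V = 3 / r = 3 / 14.35
S/V = 0.2091 nm^-1

0.2091


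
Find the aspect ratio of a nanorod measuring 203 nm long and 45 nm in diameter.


Aspect ratio AR = length / diameter
AR = 203 / 45
AR = 4.51

4.51


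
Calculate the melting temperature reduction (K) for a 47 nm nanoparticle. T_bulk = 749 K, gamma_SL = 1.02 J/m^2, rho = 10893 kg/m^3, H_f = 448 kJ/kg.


Radius R = 47/2 = 23.5 nm = 2.35e-08 m
Convert H_f = 448 kJ/kg = 448000 J/kg
dT = 2 * gamma_SL * T_bulk / (rho * H_f * R)
dT = 2 * 1.02 * 749 / (10893 * 448000 * 2.35e-08)
dT = 13.3 K

13.3


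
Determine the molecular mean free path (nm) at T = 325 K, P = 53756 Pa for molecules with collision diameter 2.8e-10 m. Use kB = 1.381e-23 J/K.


Mean free path: lambda = kB*T / (sqrt(2) * pi * d^2 * P)
lambda = 1.381e-23 * 325 / (sqrt(2) * pi * (2.8e-10)^2 * 53756)
lambda = 2.39701e-07 m
lambda = 239.7 nm

239.7


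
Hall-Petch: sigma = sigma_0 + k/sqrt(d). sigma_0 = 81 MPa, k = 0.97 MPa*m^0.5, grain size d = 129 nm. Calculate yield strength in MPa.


d = 129 nm = 1.29e-07 m
sqrt(d) = 0.0003591657
Hall-Petch contribution = k / sqrt(d) = 0.97 / 0.0003591657 = 2700.7 MPa
sigma = sigma_0 + k/sqrt(d) = 81 + 2700.7 = 2781.7 MPa

2781.7


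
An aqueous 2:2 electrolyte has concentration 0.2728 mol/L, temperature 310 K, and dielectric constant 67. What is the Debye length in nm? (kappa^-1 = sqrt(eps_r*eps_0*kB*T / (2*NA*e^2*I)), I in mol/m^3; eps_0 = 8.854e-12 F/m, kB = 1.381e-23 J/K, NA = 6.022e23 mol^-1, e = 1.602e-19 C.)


Ionic strength I = 0.2728 * 2^2 * 1000 = 1091.2 mol/m^3
kappa^-1 = sqrt(67 * 8.854e-12 * 1.381e-23 * 310 / (2 * 6.022e23 * (1.602e-19)^2 * 1091.2))
kappa^-1 = 0.274 nm

0.274


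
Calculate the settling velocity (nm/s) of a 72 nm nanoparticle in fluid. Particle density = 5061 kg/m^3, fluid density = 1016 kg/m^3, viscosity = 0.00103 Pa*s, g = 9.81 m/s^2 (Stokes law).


Radius R = 72/2 nm = 3.6e-08 m
Density difference = 5061 - 1016 = 4045 kg/m^3
v = 2 * R^2 * (rho_p - rho_f) * g / (9 * eta)
v = 2 * (3.6e-08)^2 * 4045 * 9.81 / (9 * 0.00103)
v = 1.10954e-08 m/s = 11.0954 nm/s

11.0954


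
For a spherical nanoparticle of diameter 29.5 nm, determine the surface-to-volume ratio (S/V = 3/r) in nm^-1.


Radius r = 29.5/2 = 14.75 nm
S/V = 3 / r = 3 / 14.75
S/V = 0.2034 nm^-1

0.2034


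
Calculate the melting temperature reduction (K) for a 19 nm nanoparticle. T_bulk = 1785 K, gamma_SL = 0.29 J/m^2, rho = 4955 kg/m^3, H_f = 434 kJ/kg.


Radius R = 19/2 = 9.5 nm = 9.5e-09 m
Convert H_f = 434 kJ/kg = 434000 J/kg
dT = 2 * gamma_SL * T_bulk / (rho * H_f * R)
dT = 2 * 0.29 * 1785 / (4955 * 434000 * 9.5e-09)
dT = 50.7 K

50.7


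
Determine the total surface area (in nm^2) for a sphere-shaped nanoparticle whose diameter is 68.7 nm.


Radius r = 68.7/2 = 34.35 nm
Surface area SA = 4 * pi * r^2
SA = 4 * pi * (34.35)^2
SA = 14827.34 nm^2

14827.34


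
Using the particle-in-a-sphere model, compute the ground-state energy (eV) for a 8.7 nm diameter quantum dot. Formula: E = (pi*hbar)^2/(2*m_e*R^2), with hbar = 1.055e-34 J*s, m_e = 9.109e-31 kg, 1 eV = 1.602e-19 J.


Radius R = 8.7/2 = 4.35 nm = 4.35e-09 m
E = (pi * 1.055e-34)^2 / (2 * 9.109e-31 * (4.35e-09)^2)
E(J) = 3.18658e-21
E = E(J) / 1.602e-19 = 0.0199 eV

0.0199


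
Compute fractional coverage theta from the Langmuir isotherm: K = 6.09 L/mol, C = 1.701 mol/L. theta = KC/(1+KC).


Langmuir isotherm: theta = K*C / (1 + K*C)
K*C = 6.09 * 1.701 = 10.35909
theta = 10.35909 / (1 + 10.35909) = 10.35909 / 11.35909
theta = 0.912

0.912


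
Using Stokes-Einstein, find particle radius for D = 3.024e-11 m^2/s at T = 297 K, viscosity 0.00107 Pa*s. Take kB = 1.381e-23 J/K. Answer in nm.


Stokes-Einstein: R = kB*T / (6*pi*eta*D)
R = 1.381e-23 * 297 / (6 * pi * 0.00107 * 3.024e-11)
R = 6.72486e-09 m = 6.72 nm

6.72


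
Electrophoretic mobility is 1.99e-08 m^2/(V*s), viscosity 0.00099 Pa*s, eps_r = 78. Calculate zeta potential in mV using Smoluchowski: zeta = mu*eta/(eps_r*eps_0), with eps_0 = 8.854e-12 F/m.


Smoluchowski equation: zeta = mu * eta / (eps_r * eps_0)
zeta = 1.99e-08 * 0.00099 / (78 * 8.854e-12)
zeta = 0.028527 V = 28.53 mV

28.53


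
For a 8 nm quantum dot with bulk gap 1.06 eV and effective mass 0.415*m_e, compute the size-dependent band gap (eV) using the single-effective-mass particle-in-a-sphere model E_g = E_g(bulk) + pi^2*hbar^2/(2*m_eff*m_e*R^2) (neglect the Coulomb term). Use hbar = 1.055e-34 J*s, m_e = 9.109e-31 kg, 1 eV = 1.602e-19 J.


Radius R = 8/2 nm = 4e-09 m
Confinement energy dE = pi^2 * hbar^2 / (2 * m_eff * m_e * R^2)
dE = pi^2 * (1.055e-34)^2 / (2 * 0.415 * 9.109e-31 * (4e-09)^2) J, divided by 1.602e-19 J/eV
dE = 0.0567 eV
Total band gap = E_g(bulk) + dE = 1.06 + 0.0567 = 1.1167 eV

1.1167


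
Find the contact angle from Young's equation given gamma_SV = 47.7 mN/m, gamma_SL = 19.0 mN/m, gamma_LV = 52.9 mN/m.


cos(theta) = (gamma_SV - gamma_SL) / gamma_LV
cos(theta) = (47.7 - 19.0) / 52.9
cos(theta) = 0.542533
theta = arccos(0.542533) = 57.14 degrees

57.14


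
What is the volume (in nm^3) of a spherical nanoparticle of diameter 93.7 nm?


Radius r = 93.7/2 = 46.85 nm
Volume V = (4/3) * pi * r^3
V = (4/3) * pi * (46.85)^3
V = 430742.17 nm^3

430742.17


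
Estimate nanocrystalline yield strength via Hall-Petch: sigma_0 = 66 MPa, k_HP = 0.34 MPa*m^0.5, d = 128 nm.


d = 128 nm = 1.28e-07 m
sqrt(d) = 0.0003577709
Hall-Petch contribution = k / sqrt(d) = 0.34 / 0.0003577709 = 950.3 MPa
sigma = sigma_0 + k/sqrt(d) = 66 + 950.3 = 1016.3 MPa

1016.3


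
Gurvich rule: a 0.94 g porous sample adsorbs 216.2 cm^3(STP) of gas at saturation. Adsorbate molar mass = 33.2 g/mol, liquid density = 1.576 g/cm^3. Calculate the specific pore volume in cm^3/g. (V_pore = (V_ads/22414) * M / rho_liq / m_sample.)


Moles adsorbed n = V_ads / 22414 = 216.2 / 22414 = 9.645757e-03 mol
Liquid volume V_liq = n * M / rho_liq = 9.645757e-03 * 33.2 / 1.576 = 0.20320 cm^3
Specific pore volume V_pore = V_liq / m_sample = 0.20320 / 0.94
V_pore = 0.2162 cm^3/g

0.2162


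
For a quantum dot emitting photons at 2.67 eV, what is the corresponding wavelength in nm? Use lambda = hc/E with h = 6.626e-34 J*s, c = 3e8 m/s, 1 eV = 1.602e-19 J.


Convert energy: E = 2.67 eV = 2.67 * 1.602e-19 = 4.27734e-19 J
lambda = h*c / E = 6.626e-34 * 3e8 / 4.27734e-19
lambda = 4.64728e-07 m = 464.7 nm

464.7


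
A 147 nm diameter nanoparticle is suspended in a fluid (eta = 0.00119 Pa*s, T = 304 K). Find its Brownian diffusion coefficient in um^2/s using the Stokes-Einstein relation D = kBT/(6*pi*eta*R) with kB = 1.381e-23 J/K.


Radius R = 147/2 = 73.5 nm = 7.35e-08 m
D = kB*T / (6*pi*eta*R)
D = 1.381e-23 * 304 / (6 * pi * 0.00119 * 7.35e-08)
D = 2.54643e-12 m^2/s = 2.546 um^2/s

2.546


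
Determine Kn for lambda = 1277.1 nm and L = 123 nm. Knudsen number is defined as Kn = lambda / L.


Knudsen number Kn = lambda / L
Kn = 1277.1 / 123
Kn = 10.3829

10.3829


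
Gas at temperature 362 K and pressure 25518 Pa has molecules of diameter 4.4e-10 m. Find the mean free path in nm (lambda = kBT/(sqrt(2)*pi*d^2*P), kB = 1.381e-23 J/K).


Mean free path: lambda = kB*T / (sqrt(2) * pi * d^2 * P)
lambda = 1.381e-23 * 362 / (sqrt(2) * pi * (4.4e-10)^2 * 25518)
lambda = 2.27764e-07 m
lambda = 227.76 nm

227.76


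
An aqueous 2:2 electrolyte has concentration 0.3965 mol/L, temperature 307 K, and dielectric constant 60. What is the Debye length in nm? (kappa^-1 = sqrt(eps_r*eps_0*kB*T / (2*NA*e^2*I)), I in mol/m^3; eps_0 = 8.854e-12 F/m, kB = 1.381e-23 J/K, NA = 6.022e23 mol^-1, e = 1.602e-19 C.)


Ionic strength I = 0.3965 * 2^2 * 1000 = 1586 mol/m^3
kappa^-1 = sqrt(60 * 8.854e-12 * 1.381e-23 * 307 / (2 * 6.022e23 * (1.602e-19)^2 * 1586))
kappa^-1 = 0.214 nm

0.214


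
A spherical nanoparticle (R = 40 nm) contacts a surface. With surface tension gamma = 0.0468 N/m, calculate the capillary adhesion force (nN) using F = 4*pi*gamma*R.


Convert radius: R = 40 nm = 4e-08 m
F = 4 * pi * gamma * R
F = 4 * pi * 0.0468 * 4e-08
F = 2.35242e-08 N = 23.5242 nN

23.5242


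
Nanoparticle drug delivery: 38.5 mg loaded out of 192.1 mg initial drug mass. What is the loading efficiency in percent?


Drug loading efficiency = (drug loaded / drug initial) * 100
DLE = 38.5 / 192.1 * 100
DLE = 0.2004 * 100
DLE = 20.04%

20.04


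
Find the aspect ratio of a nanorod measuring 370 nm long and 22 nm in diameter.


Aspect ratio AR = length / diameter
AR = 370 / 22
AR = 16.82

16.82


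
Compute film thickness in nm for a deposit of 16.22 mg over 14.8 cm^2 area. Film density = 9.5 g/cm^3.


Convert: m = 16.22 mg = 1.6220e-05 kg, A = 14.8 cm^2 = 1.4800e-03 m^2, rho = 9.5 g/cm^3 = 9500 kg/m^3
t = m / (A * rho)
t = 1.6220e-05 / (1.4800e-03 * 9500)
t = 1.1536e-06 m = 1153.6 nm

1153.6


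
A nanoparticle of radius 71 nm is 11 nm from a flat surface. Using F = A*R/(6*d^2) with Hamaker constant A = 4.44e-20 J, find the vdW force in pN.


Convert to SI: R = 71 nm = 7.1e-08 m, d = 11 nm = 1.1e-08 m
F = A * R / (6 * d^2)
F = 4.44e-20 * 7.1e-08 / (6 * (1.1e-08)^2)
F = 4.34215e-12 N = 4.342 pN

4.342


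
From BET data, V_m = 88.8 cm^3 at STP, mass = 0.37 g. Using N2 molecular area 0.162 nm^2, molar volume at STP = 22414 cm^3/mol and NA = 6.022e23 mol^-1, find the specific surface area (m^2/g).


Number of moles in monolayer = V_m / 22414 = 88.8 / 22414 = 0.00396181
Number of molecules = moles * NA = 0.00396181 * 6.022e23
SA = molecules * sigma / mass
SA = (88.8 / 22414) * 6.022e23 * 0.162e-18 / 0.37
SA = 1044.6 m^2/g

1044.6


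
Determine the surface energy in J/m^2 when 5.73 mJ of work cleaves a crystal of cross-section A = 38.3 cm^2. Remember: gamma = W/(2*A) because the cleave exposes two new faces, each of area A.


Convert: A = 38.3 cm^2 = 0.00383 m^2, W = 5.73 mJ = 0.00573 J
Cleaving exposes two faces of area A, so total new surface = 2*A and gamma = W / (2*A)
gamma = 0.00573 / (2 * 0.00383)
gamma = 0.748 J/m^2

0.748


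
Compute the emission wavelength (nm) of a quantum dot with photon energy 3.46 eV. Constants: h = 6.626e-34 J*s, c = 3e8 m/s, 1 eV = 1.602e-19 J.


Convert energy: E = 3.46 eV = 3.46 * 1.602e-19 = 5.54292e-19 J
lambda = h*c / E = 6.626e-34 * 3e8 / 5.54292e-19
lambda = 3.5862e-07 m = 358.6 nm

358.6


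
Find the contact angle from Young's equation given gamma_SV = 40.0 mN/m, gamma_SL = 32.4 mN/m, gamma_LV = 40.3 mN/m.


cos(theta) = (gamma_SV - gamma_SL) / gamma_LV
cos(theta) = (40.0 - 32.4) / 40.3
cos(theta) = 0.188586
theta = arccos(0.188586) = 79.13 degrees

79.13


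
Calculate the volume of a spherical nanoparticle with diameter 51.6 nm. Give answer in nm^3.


Radius r = 51.6/2 = 25.8 nm
Volume V = (4/3) * pi * r^3
V = (4/3) * pi * (25.8)^3
V = 71936.24 nm^3

71936.24


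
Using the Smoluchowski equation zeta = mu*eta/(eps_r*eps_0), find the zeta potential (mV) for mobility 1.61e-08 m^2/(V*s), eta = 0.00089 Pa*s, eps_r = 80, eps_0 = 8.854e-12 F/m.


Smoluchowski equation: zeta = mu * eta / (eps_r * eps_0)
zeta = 1.61e-08 * 0.00089 / (80 * 8.854e-12)
zeta = 0.02023 V = 20.23 mV

20.23


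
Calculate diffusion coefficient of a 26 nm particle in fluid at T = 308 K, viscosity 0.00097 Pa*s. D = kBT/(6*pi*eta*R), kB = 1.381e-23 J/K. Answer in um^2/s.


Radius R = 26/2 = 13 nm = 1.3e-08 m
D = kB*T / (6*pi*eta*R)
D = 1.381e-23 * 308 / (6 * pi * 0.00097 * 1.3e-08)
D = 1.78949e-11 m^2/s = 17.895 um^2/s

17.895


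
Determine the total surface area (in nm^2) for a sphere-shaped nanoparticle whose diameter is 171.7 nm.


Radius r = 171.7/2 = 85.85 nm
Surface area SA = 4 * pi * r^2
SA = 4 * pi * (85.85)^2
SA = 92616.95 nm^2

92616.95


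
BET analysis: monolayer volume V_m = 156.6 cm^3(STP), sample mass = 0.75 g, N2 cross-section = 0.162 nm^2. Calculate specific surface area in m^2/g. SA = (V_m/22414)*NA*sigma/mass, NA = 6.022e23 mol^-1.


Number of moles in monolayer = V_m / 22414 = 156.6 / 22414 = 0.0069867
Number of molecules = moles * NA = 0.0069867 * 6.022e23
SA = molecules * sigma / mass
SA = (156.6 / 22414) * 6.022e23 * 0.162e-18 / 0.75
SA = 908.8 m^2/g

908.8


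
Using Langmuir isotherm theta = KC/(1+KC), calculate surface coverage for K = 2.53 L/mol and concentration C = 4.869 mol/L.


Langmuir isotherm: theta = K*C / (1 + K*C)
K*C = 2.53 * 4.869 = 12.31857
theta = 12.31857 / (1 + 12.31857) = 12.31857 / 13.31857
theta = 0.9249

0.9249


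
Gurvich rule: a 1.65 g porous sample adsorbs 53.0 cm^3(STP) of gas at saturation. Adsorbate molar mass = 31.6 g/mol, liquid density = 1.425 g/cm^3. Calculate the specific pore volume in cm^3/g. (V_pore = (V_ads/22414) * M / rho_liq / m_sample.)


Moles adsorbed n = V_ads / 22414 = 53.0 / 22414 = 2.364594e-03 mol
Liquid volume V_liq = n * M / rho_liq = 2.364594e-03 * 31.6 / 1.425 = 0.05244 cm^3
Specific pore volume V_pore = V_liq / m_sample = 0.05244 / 1.65
V_pore = 0.0318 cm^3/g

0.0318


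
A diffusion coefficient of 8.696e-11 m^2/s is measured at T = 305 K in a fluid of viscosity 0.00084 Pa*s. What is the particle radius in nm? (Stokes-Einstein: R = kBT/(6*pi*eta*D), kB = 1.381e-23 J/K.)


Stokes-Einstein: R = kB*T / (6*pi*eta*D)
R = 1.381e-23 * 305 / (6 * pi * 0.00084 * 8.696e-11)
R = 3.0591e-09 m = 3.06 nm

3.06


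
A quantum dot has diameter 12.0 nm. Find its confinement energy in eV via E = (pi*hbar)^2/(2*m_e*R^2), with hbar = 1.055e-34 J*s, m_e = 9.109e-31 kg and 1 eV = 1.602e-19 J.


Radius R = 12.0/2 = 6 nm = 6e-09 m
E = (pi * 1.055e-34)^2 / (2 * 9.109e-31 * (6e-09)^2)
E(J) = 1.67495e-21
E = E(J) / 1.602e-19 = 0.0105 eV

0.0105


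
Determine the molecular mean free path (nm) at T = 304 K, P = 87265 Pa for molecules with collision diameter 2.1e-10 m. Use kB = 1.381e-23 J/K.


Mean free path: lambda = kB*T / (sqrt(2) * pi * d^2 * P)
lambda = 1.381e-23 * 304 / (sqrt(2) * pi * (2.1e-10)^2 * 87265)
lambda = 2.45541e-07 m
lambda = 245.54 nm

245.54


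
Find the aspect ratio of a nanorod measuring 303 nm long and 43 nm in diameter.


Aspect ratio AR = length / diameter
AR = 303 / 43
AR = 7.05

7.05


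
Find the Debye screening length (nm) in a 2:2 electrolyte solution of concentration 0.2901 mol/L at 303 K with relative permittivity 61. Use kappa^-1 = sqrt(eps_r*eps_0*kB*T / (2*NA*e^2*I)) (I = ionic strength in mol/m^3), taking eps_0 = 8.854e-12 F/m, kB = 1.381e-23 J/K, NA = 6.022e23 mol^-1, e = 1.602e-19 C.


Ionic strength I = 0.2901 * 2^2 * 1000 = 1160.4 mol/m^3
kappa^-1 = sqrt(61 * 8.854e-12 * 1.381e-23 * 303 / (2 * 6.022e23 * (1.602e-19)^2 * 1160.4))
kappa^-1 = 0.251 nm

0.251


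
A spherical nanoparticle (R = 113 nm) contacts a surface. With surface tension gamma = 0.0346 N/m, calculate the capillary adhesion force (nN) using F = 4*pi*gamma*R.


Convert radius: R = 113 nm = 1.13e-07 m
F = 4 * pi * gamma * R
F = 4 * pi * 0.0346 * 1.13e-07
F = 4.9132e-08 N = 49.132 nN

49.132


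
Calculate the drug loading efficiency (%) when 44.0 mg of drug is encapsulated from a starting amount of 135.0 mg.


Drug loading efficiency = (drug loaded / drug initial) * 100
DLE = 44.0 / 135.0 * 100
DLE = 0.3259 * 100
DLE = 32.59%

32.59


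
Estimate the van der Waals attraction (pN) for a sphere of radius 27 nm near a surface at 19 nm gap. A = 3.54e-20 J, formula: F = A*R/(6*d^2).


Convert to SI: R = 27 nm = 2.7e-08 m, d = 19 nm = 1.9e-08 m
F = A * R / (6 * d^2)
F = 3.54e-20 * 2.7e-08 / (6 * (1.9e-08)^2)
F = 4.41274e-13 N = 0.441 pN

0.441


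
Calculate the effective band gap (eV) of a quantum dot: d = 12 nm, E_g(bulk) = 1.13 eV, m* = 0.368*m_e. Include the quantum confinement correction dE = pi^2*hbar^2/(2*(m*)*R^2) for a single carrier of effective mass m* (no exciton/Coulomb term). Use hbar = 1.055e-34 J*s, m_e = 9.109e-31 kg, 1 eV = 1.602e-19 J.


Radius R = 12/2 nm = 6e-09 m
Confinement energy dE = pi^2 * hbar^2 / (2 * m_eff * m_e * R^2)
dE = pi^2 * (1.055e-34)^2 / (2 * 0.368 * 9.109e-31 * (6e-09)^2) J, divided by 1.602e-19 J/eV
dE = 0.0284 eV
Total band gap = E_g(bulk) + dE = 1.13 + 0.0284 = 1.1584 eV

1.1584


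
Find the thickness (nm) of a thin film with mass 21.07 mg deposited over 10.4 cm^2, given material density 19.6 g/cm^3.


Convert: m = 21.07 mg = 2.1070e-05 kg, A = 10.4 cm^2 = 1.0400e-03 m^2, rho = 19.6 g/cm^3 = 19600 kg/m^3
t = m / (A * rho)
t = 2.1070e-05 / (1.0400e-03 * 19600)
t = 1.0337e-06 m = 1033.7 nm

1033.7


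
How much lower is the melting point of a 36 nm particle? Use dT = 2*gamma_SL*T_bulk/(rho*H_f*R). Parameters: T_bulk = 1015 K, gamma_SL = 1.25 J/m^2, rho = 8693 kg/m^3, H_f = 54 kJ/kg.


Radius R = 36/2 = 18 nm = 1.8e-08 m
Convert H_f = 54 kJ/kg = 54000 J/kg
dT = 2 * gamma_SL * T_bulk / (rho * H_f * R)
dT = 2 * 1.25 * 1015 / (8693 * 54000 * 1.8e-08)
dT = 300.3 K

300.3


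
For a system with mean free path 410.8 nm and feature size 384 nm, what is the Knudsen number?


Knudsen number Kn = lambda / L
Kn = 410.8 / 384
Kn = 1.0698

1.0698


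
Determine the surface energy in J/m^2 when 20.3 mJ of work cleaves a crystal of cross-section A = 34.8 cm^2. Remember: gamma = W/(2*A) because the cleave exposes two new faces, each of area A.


Convert: A = 34.8 cm^2 = 0.00348 m^2, W = 20.3 mJ = 0.0203 J
Cleaving exposes two faces of area A, so total new surface = 2*A and gamma = W / (2*A)
gamma = 0.0203 / (2 * 0.00348)
gamma = 2.917 J/m^2

2.917


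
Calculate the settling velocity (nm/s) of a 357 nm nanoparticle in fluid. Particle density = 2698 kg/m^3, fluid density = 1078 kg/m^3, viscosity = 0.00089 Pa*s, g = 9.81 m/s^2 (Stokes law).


Radius R = 357/2 nm = 1.785e-07 m
Density difference = 2698 - 1078 = 1620 kg/m^3
v = 2 * R^2 * (rho_p - rho_f) * g / (9 * eta)
v = 2 * (1.785e-07)^2 * 1620 * 9.81 / (9 * 0.00089)
v = 1.26432e-07 m/s = 126.4323 nm/s

126.4323


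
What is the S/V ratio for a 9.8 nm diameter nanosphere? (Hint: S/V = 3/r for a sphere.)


Radius r = 9.8/2 = 4.9 nm
S/V = 3 / r = 3 / 4.9
S/V = 0.6122 nm^-1

0.6122


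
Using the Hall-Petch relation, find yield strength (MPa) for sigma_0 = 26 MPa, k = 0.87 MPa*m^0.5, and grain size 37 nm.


d = 37 nm = 3.7e-08 m
sqrt(d) = 0.0001923538
Hall-Petch contribution = k / sqrt(d) = 0.87 / 0.0001923538 = 4522.9 MPa
sigma = sigma_0 + k/sqrt(d) = 26 + 4522.9 = 4548.9 MPa

4548.9


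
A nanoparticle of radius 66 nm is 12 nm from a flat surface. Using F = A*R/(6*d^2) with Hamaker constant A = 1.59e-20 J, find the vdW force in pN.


Convert to SI: R = 66 nm = 6.6e-08 m, d = 12 nm = 1.2e-08 m
F = A * R / (6 * d^2)
F = 1.59e-20 * 6.6e-08 / (6 * (1.2e-08)^2)
F = 1.21458e-12 N = 1.215 pN

1.215


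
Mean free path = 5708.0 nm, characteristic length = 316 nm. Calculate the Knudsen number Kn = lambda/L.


Knudsen number Kn = lambda / L
Kn = 5708.0 / 316
Kn = 18.0633

18.0633
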